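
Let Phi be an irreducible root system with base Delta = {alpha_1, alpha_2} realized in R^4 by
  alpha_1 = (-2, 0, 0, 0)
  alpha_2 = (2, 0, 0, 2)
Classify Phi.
B2

Compute the Cartan integers a_ij = 2(alpha_i, alpha_j)/(alpha_j, alpha_j); the resulting 2x2 Cartan matrix is
[[2, -1], [-2, 2]].
The roots have two lengths (squared-length ratio 2:1); the short ones are alpha_{1}. The associated Dynkin diagram is a chain of 2 nodes with a double edge at one end; the terminal node there is the unique short simple root (B_2), so the type is B_2 (the algebra so(5)).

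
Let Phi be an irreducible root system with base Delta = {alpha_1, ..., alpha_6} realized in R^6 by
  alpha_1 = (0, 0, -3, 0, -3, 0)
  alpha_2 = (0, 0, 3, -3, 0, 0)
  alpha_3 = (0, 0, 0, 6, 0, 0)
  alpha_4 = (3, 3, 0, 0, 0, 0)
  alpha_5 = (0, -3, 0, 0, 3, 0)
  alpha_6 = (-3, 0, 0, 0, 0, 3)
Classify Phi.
Compute the Cartan integers a_ij = 2(alpha_i, alpha_j)/(alpha_j, alpha_j); the resulting 6x6 Cartan matrix is
[[2, -1, 0, 0, -1, 0], [-1, 2, -1, 0, 0, 0], [0, -2, 2, 0, 0, 0], [0, 0, 0, 2, -1, -1], [-1, 0, 0, -1, 2, 0], [0, 0, 0, -1, 0, 2]].
The roots have two lengths (squared-length ratio 2:1); the short ones are alpha_{1,2,4,5,6}. The associated Dynkin diagram is a chain of 6 nodes with a double edge at one end; the terminal node there is the unique long simple root (C_6), so the type is C_6 (the algebra sp(12)).

C6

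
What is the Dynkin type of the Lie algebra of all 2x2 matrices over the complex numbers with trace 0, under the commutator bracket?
This is sl(2), which has dimension 2^2 - 1 = 3 and rank 2 - 1 = 1 (a Cartan subalgebra is the diagonal traceless matrices). In the classification of classical Lie algebras, the special linear algebra sl(n+1) has type A_n; here n = 1, so the Dynkin diagram is a chain of 1 nodes with single edges (A_1). Hence the type is A_1.

A_1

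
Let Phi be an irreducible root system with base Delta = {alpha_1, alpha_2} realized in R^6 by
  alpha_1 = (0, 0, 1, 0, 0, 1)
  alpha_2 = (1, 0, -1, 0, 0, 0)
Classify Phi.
Compute the Cartan integers a_ij = 2(alpha_i, alpha_j)/(alpha_j, alpha_j); the resulting 2x2 Cartan matrix is
[[2, -1], [-1, 2]].
All simple roots have the same length, so the diagram is simply laced. The associated Dynkin diagram is a chain of 2 nodes with single edges (A_2), so the type is A_2 (the algebra sl(3)).

A2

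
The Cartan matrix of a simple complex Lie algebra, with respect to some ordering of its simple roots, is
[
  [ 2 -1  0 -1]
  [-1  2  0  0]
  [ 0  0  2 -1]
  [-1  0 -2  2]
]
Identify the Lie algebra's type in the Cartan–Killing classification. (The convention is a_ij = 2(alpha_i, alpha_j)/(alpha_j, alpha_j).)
The matrix has rank 4 with 2's on the diagonal. Reading the off-diagonal entries as Dynkin edges (a single edge where a_ij = a_ji = -1; a double or triple edge where a_ij * a_ji = 2 or 3), the diagram is a chain of 4 nodes with a double edge at one end; the terminal node there is the unique short simple root (B_4). One simple-root ordering that puts it in standard form is (alpha_2, alpha_1, alpha_4, alpha_3). So the algebra is type B_4, i.e. so(9).

B4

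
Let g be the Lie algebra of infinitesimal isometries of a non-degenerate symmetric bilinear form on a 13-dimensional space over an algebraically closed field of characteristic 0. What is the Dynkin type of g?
B6

This is so(13) with 13 odd, which has dimension 13(13-1)/2 = 78 and rank (13-1)/2 = 6. In the classification of classical Lie algebras, the orthogonal algebra so(2n+1) in an odd number of variables has type B_n; here n = 6, so the Dynkin diagram is a chain of 6 nodes with a double edge at one end; the terminal node there is the unique short simple root (B_6). Hence the type is B_6.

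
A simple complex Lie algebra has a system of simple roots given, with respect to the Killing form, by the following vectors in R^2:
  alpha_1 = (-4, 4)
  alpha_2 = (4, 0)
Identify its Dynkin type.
Compute the Cartan integers a_ij = 2(alpha_i, alpha_j)/(alpha_j, alpha_j); the resulting 2x2 Cartan matrix is
[[2, -2], [-1, 2]].
The roots have two lengths (squared-length ratio 2:1); the short ones are alpha_{2}. The associated Dynkin diagram is a chain of 2 nodes with a double edge at one end; the terminal node there is the unique short simple root (B_2), so the type is B_2 (the algebra so(5)).

B_2 (so(5))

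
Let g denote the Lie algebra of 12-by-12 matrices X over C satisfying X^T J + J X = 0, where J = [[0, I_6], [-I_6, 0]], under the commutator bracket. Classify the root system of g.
This is sp(12), which has dimension 12(12+1)/2 = 78 and rank 12/2 = 6. In the classification of classical Lie algebras, the symplectic algebra sp(2n) has type C_n; here n = 6, so the Dynkin diagram is a chain of 6 nodes with a double edge at one end; the terminal node there is the unique long simple root (C_6). Hence the type is C_6.

C_6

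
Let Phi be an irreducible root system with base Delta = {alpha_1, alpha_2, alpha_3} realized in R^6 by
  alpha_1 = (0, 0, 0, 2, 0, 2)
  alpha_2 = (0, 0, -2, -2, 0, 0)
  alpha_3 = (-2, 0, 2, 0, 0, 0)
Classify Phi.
Compute the Cartan integers a_ij = 2(alpha_i, alpha_j)/(alpha_j, alpha_j); the resulting 3x3 Cartan matrix is
[[2, -1, 0], [-1, 2, -1], [0, -1, 2]].
All simple roots have the same length, so the diagram is simply laced. The associated Dynkin diagram is a chain of 3 nodes with single edges (A_3), so the type is A_3 (the algebra sl(4)).

A3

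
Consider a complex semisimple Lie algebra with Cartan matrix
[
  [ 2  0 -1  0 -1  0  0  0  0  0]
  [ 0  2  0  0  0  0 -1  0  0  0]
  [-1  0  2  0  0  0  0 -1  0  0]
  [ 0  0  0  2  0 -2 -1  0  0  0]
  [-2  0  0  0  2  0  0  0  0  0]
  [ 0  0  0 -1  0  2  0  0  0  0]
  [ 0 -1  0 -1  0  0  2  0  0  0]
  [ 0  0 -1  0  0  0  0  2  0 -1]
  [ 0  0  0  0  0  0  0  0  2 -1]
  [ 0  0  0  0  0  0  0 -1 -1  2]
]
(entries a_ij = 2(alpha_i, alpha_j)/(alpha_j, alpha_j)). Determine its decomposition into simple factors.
The diagram associated to this matrix has two connected components: the simple roots {alpha_2, alpha_4, alpha_6, alpha_7} form a chain of 4 nodes with a double edge at one end; the terminal node there is the unique short simple root (B_4), and {alpha_1, alpha_3, alpha_5, alpha_8, alpha_9, alpha_10} form a chain of 6 nodes with a double edge at one end; the terminal node there is the unique long simple root (C_6). A semisimple Lie algebra decomposes uniquely as the direct sum of simple ideals, one per connected component of its Dynkin diagram, so g ≅ B_4 ⊕ C_6 (dimension 36 + 78 = 114).

B_4 + C_6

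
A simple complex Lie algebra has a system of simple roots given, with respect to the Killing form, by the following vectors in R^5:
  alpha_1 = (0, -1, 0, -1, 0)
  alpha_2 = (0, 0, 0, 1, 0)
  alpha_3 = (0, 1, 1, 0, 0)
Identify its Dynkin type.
type B_3

Compute the Cartan integers a_ij = 2(alpha_i, alpha_j)/(alpha_j, alpha_j); the resulting 3x3 Cartan matrix is
[[2, -2, -1], [-1, 2, 0], [-1, 0, 2]].
The roots have two lengths (squared-length ratio 2:1); the short ones are alpha_{2}. The associated Dynkin diagram is a chain of 3 nodes with a double edge at one end; the terminal node there is the unique short simple root (B_3), so the type is B_3 (the algebra so(7)).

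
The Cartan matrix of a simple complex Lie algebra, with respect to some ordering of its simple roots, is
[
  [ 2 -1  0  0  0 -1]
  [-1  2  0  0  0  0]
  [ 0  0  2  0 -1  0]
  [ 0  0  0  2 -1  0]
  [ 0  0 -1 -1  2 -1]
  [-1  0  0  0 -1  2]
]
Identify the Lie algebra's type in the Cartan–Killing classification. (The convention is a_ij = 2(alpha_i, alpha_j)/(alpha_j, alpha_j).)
The matrix has rank 6 with 2's on the diagonal. Reading the off-diagonal entries as Dynkin edges (a single edge where a_ij = a_ji = -1; a double or triple edge where a_ij * a_ji = 2 or 3), the diagram is a chain of 4 nodes with a fork of two nodes at one end (D_6). One simple-root ordering that puts it in standard form is (alpha_2, alpha_1, alpha_6, alpha_5, alpha_3, alpha_4). So the algebra is type D_6, i.e. so(12).

D_6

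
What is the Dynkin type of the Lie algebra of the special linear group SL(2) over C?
This is sl(2), which has dimension 2^2 - 1 = 3 and rank 2 - 1 = 1 (a Cartan subalgebra is the diagonal traceless matrices). In the classification of classical Lie algebras, the special linear algebra sl(n+1) has type A_n; here n = 1, so the Dynkin diagram is a chain of 1 nodes with single edges (A_1). Hence the type is A_1.

type A_1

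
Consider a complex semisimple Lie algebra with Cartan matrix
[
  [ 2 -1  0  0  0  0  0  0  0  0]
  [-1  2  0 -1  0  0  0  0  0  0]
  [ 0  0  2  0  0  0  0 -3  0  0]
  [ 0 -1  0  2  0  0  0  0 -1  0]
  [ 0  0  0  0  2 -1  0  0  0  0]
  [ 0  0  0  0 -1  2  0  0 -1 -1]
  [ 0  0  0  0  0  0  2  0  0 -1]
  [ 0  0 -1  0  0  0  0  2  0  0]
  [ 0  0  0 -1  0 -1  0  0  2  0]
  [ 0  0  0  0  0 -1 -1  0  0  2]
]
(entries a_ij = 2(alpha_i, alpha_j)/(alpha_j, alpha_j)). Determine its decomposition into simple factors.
E8 ⊕ G2

The diagram associated to this matrix has two connected components: the simple roots {alpha_1, alpha_2, alpha_4, alpha_5, alpha_6, alpha_7, alpha_9, alpha_10} form a chain of 7 nodes with one extra node attached to the third node from one end (E_8), and {alpha_3, alpha_8} form two nodes joined by a triple edge (G_2). A semisimple Lie algebra decomposes uniquely as the direct sum of simple ideals, one per connected component of its Dynkin diagram, so g ≅ E_8 ⊕ G_2 (dimension 248 + 14 = 262).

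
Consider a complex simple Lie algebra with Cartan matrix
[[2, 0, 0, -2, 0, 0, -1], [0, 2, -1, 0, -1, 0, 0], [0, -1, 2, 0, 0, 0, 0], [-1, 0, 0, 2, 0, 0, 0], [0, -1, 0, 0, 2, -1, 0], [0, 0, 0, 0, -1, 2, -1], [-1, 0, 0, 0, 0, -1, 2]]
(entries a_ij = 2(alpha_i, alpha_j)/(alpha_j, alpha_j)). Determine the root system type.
The matrix has rank 7 with 2's on the diagonal. Reading the off-diagonal entries as Dynkin edges (a single edge where a_ij = a_ji = -1; a double or triple edge where a_ij * a_ji = 2 or 3), the diagram is a chain of 7 nodes with a double edge at one end; the terminal node there is the unique short simple root (B_7). One simple-root ordering that puts it in standard form is (alpha_3, alpha_2, alpha_5, alpha_6, alpha_7, alpha_1, alpha_4). So the algebra is type B_7, i.e. so(15).

B_7 (so(15))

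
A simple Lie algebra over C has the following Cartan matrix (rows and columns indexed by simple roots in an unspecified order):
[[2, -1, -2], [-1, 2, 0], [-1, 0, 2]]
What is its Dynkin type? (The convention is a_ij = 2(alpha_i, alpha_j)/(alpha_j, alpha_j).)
The matrix has rank 3 with 2's on the diagonal. Reading the off-diagonal entries as Dynkin edges (a single edge where a_ij = a_ji = -1; a double or triple edge where a_ij * a_ji = 2 or 3), the diagram is a chain of 3 nodes with a double edge at one end; the terminal node there is the unique short simple root (B_3). One simple-root ordering that puts it in standard form is (alpha_2, alpha_1, alpha_3). So the algebra is type B_3, i.e. so(7).

type B_3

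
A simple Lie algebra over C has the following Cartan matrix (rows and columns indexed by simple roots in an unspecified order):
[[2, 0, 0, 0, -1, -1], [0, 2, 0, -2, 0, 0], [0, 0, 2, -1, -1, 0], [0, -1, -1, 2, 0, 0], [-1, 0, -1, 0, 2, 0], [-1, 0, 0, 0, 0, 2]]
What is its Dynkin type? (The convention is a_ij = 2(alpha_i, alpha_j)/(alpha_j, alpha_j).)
The matrix has rank 6 with 2's on the diagonal. Reading the off-diagonal entries as Dynkin edges (a single edge where a_ij = a_ji = -1; a double or triple edge where a_ij * a_ji = 2 or 3), the diagram is a chain of 6 nodes with a double edge at one end; the terminal node there is the unique long simple root (C_6). One simple-root ordering that puts it in standard form is (alpha_6, alpha_1, alpha_5, alpha_3, alpha_4, alpha_2). So the algebra is type C_6, i.e. sp(12).

C_6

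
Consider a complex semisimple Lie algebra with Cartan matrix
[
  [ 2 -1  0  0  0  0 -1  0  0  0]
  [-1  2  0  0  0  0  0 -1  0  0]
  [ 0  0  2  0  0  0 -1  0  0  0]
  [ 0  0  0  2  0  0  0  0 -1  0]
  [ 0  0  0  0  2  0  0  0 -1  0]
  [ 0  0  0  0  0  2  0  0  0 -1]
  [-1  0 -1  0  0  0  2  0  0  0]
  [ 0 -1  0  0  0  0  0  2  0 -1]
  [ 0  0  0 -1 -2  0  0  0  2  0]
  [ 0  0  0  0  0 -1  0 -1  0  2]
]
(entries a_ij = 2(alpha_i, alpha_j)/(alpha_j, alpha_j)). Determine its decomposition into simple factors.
The diagram associated to this matrix has two connected components: the simple roots {alpha_1, alpha_2, alpha_3, alpha_6, alpha_7, alpha_8, alpha_10} form a chain of 7 nodes with single edges (A_7), and {alpha_4, alpha_5, alpha_9} form a chain of 3 nodes with a double edge at one end; the terminal node there is the unique short simple root (B_3). A semisimple Lie algebra decomposes uniquely as the direct sum of simple ideals, one per connected component of its Dynkin diagram, so g ≅ A_7 ⊕ B_3 (dimension 63 + 21 = 84).

A7 ⊕ B3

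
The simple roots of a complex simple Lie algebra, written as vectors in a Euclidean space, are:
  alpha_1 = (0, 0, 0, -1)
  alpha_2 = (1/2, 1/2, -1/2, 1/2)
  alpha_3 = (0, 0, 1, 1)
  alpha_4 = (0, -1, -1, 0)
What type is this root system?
type F_4

Compute the Cartan integers a_ij = 2(alpha_i, alpha_j)/(alpha_j, alpha_j); the resulting 4x4 Cartan matrix is
[[2, -1, -1, 0], [-1, 2, 0, 0], [-2, 0, 2, -1], [0, 0, -1, 2]].
The roots have two lengths (squared-length ratio 2:1); the short ones are alpha_{1,2}. The associated Dynkin diagram is a chain of 4 nodes with a double edge between the middle two (F_4), so the type is F_4.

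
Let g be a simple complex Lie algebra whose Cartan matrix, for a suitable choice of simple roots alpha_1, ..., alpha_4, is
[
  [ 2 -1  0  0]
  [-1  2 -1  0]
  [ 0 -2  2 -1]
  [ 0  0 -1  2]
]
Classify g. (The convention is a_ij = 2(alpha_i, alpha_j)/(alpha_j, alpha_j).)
The matrix has rank 4 with 2's on the diagonal. Reading the off-diagonal entries as Dynkin edges (a single edge where a_ij = a_ji = -1; a double or triple edge where a_ij * a_ji = 2 or 3), the diagram is a chain of 4 nodes with a double edge between the middle two (F_4). One simple-root ordering that puts it in standard form is (alpha_4, alpha_3, alpha_2, alpha_1). So the algebra is type F_4.

F_4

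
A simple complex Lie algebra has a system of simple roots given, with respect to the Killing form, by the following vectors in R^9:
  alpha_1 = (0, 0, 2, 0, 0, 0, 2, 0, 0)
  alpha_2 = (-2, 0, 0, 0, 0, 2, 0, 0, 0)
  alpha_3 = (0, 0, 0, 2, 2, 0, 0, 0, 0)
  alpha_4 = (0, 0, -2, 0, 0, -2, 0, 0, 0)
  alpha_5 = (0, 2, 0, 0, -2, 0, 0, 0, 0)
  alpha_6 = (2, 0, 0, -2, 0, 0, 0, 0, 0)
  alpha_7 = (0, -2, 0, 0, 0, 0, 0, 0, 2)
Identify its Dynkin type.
Compute the Cartan integers a_ij = 2(alpha_i, alpha_j)/(alpha_j, alpha_j); the resulting 7x7 Cartan matrix is
[[2, 0, 0, -1, 0, 0, 0], [0, 2, 0, -1, 0, -1, 0], [0, 0, 2, 0, -1, -1, 0], [-1, -1, 0, 2, 0, 0, 0], [0, 0, -1, 0, 2, 0, -1], [0, -1, -1, 0, 0, 2, 0], [0, 0, 0, 0, -1, 0, 2]].
All simple roots have the same length, so the diagram is simply laced. The associated Dynkin diagram is a chain of 7 nodes with single edges (A_7), so the type is A_7 (the algebra sl(8)).

A_7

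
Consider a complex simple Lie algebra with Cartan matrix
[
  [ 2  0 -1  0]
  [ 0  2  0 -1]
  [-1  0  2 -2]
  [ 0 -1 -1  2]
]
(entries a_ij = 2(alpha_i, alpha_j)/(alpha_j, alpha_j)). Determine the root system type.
The matrix has rank 4 with 2's on the diagonal. Reading the off-diagonal entries as Dynkin edges (a single edge where a_ij = a_ji = -1; a double or triple edge where a_ij * a_ji = 2 or 3), the diagram is a chain of 4 nodes with a double edge between the middle two (F_4). One simple-root ordering that puts it in standard form is (alpha_1, alpha_3, alpha_4, alpha_2). So the algebra is type F_4.

F4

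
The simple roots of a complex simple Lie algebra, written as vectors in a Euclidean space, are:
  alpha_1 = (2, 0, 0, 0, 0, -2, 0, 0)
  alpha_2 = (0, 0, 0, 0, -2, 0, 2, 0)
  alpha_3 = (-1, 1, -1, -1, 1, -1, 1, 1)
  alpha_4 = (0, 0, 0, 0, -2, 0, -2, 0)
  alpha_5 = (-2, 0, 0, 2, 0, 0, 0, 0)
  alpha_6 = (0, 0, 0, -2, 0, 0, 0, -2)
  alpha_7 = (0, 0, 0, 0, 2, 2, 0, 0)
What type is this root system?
Compute the Cartan integers a_ij = 2(alpha_i, alpha_j)/(alpha_j, alpha_j); the resulting 7x7 Cartan matrix is
[[2, 0, 0, 0, -1, 0, -1], [0, 2, 0, 0, 0, 0, -1], [0, 0, 2, -1, 0, 0, 0], [0, 0, -1, 2, 0, 0, -1], [-1, 0, 0, 0, 2, -1, 0], [0, 0, 0, 0, -1, 2, 0], [-1, -1, 0, -1, 0, 0, 2]].
All simple roots have the same length, so the diagram is simply laced. The associated Dynkin diagram is a chain of 6 nodes with one extra node attached to the third node from one end (E_7), so the type is E_7.

E_7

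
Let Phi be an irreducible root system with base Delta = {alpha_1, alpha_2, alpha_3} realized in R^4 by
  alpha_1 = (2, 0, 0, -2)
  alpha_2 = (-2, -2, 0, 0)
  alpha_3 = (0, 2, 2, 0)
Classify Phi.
A_3 (sl(4))

Compute the Cartan integers a_ij = 2(alpha_i, alpha_j)/(alpha_j, alpha_j); the resulting 3x3 Cartan matrix is
[[2, -1, 0], [-1, 2, -1], [0, -1, 2]].
All simple roots have the same length, so the diagram is simply laced. The associated Dynkin diagram is a chain of 3 nodes with single edges (A_3), so the type is A_3 (the algebra sl(4)).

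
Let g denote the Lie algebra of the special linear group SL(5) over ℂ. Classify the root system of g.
A_4

This is sl(5), which has dimension 5^2 - 1 = 24 and rank 5 - 1 = 4 (a Cartan subalgebra is the diagonal traceless matrices). In the classification of classical Lie algebras, the special linear algebra sl(n+1) has type A_n; here n = 4, so the Dynkin diagram is a chain of 4 nodes with single edges (A_4). Hence the type is A_4.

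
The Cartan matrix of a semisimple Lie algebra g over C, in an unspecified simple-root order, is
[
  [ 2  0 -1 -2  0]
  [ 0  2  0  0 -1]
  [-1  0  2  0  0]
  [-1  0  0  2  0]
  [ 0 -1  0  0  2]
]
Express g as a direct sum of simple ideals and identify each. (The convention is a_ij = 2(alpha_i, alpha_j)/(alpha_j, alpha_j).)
The diagram associated to this matrix has two connected components: the simple roots {alpha_2, alpha_5} form a chain of 2 nodes with single edges (A_2), and {alpha_1, alpha_3, alpha_4} form a chain of 3 nodes with a double edge at one end; the terminal node there is the unique short simple root (B_3). A semisimple Lie algebra decomposes uniquely as the direct sum of simple ideals, one per connected component of its Dynkin diagram, so g ≅ A_2 ⊕ B_3 (dimension 8 + 21 = 29).

A_2 ⊕ B_3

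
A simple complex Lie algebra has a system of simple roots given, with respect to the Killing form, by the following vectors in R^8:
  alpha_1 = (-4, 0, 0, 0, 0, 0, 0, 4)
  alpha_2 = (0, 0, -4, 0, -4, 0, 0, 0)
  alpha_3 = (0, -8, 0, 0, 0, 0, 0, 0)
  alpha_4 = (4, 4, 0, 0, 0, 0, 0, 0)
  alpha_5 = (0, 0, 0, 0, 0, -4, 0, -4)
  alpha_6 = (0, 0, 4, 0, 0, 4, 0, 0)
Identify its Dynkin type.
C6

Compute the Cartan integers a_ij = 2(alpha_i, alpha_j)/(alpha_j, alpha_j); the resulting 6x6 Cartan matrix is
[[2, 0, 0, -1, -1, 0], [0, 2, 0, 0, 0, -1], [0, 0, 2, -2, 0, 0], [-1, 0, -1, 2, 0, 0], [-1, 0, 0, 0, 2, -1], [0, -1, 0, 0, -1, 2]].
The roots have two lengths (squared-length ratio 2:1); the short ones are alpha_{1,2,4,5,6}. The associated Dynkin diagram is a chain of 6 nodes with a double edge at one end; the terminal node there is the unique long simple root (C_6), so the type is C_6 (the algebra sp(12)).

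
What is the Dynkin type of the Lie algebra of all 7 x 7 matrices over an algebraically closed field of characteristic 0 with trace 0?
This is sl(7), which has dimension 7^2 - 1 = 48 and rank 7 - 1 = 6 (a Cartan subalgebra is the diagonal traceless matrices). In the classification of classical Lie algebras, the special linear algebra sl(n+1) has type A_n; here n = 6, so the Dynkin diagram is a chain of 6 nodes with single edges (A_6). Hence the type is A_6.

A_6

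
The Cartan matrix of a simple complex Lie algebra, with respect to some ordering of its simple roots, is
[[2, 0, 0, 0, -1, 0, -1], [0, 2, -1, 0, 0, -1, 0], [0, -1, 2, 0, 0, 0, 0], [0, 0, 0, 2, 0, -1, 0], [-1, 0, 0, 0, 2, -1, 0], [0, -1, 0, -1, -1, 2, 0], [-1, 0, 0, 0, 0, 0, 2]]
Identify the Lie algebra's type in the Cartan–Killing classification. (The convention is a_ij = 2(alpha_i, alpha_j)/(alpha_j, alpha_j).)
The matrix has rank 7 with 2's on the diagonal. Reading the off-diagonal entries as Dynkin edges (a single edge where a_ij = a_ji = -1; a double or triple edge where a_ij * a_ji = 2 or 3), the diagram is a chain of 6 nodes with one extra node attached to the third node from one end (E_7). One simple-root ordering that puts it in standard form is (alpha_3, alpha_4, alpha_2, alpha_6, alpha_5, alpha_1, alpha_7). So the algebra is type E_7.

E_7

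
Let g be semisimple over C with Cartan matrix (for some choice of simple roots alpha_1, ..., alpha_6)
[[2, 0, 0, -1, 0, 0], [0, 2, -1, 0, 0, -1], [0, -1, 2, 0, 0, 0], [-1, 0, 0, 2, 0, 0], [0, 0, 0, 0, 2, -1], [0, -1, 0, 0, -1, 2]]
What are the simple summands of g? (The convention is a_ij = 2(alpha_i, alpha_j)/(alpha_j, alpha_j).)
The diagram associated to this matrix has two connected components: the simple roots {alpha_1, alpha_4} form a chain of 2 nodes with single edges (A_2), and {alpha_2, alpha_3, alpha_5, alpha_6} form a chain of 4 nodes with single edges (A_4). A semisimple Lie algebra decomposes uniquely as the direct sum of simple ideals, one per connected component of its Dynkin diagram, so g ≅ A_2 ⊕ A_4 (dimension 8 + 24 = 32).

A_2 (sl(3)) ⊕ A_4 (sl(5))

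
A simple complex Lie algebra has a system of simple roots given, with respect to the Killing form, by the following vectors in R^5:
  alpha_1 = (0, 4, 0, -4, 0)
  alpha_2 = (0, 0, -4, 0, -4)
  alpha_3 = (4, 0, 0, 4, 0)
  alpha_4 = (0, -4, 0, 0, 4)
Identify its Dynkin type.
A_4

Compute the Cartan integers a_ij = 2(alpha_i, alpha_j)/(alpha_j, alpha_j); the resulting 4x4 Cartan matrix is
[[2, 0, -1, -1], [0, 2, 0, -1], [-1, 0, 2, 0], [-1, -1, 0, 2]].
All simple roots have the same length, so the diagram is simply laced. The associated Dynkin diagram is a chain of 4 nodes with single edges (A_4), so the type is A_4 (the algebra sl(5)).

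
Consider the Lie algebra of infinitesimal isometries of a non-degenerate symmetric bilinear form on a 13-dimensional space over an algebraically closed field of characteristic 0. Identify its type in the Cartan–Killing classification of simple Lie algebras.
This is so(13) with 13 odd, which has dimension 13(13-1)/2 = 78 and rank (13-1)/2 = 6. In the classification of classical Lie algebras, the orthogonal algebra so(2n+1) in an odd number of variables has type B_n; here n = 6, so the Dynkin diagram is a chain of 6 nodes with a double edge at one end; the terminal node there is the unique short simple root (B_6). Hence the type is B_6.

B_6 (so(13))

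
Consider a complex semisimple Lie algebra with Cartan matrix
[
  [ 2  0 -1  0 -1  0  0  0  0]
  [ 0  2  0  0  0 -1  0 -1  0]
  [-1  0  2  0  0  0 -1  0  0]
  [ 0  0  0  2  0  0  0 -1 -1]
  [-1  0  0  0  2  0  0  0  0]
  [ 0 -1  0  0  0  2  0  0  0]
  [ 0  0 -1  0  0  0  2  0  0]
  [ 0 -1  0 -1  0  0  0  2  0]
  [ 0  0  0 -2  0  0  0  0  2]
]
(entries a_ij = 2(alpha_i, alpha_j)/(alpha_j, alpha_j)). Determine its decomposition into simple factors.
A_4 ⊕ C_5

The diagram associated to this matrix has two connected components: the simple roots {alpha_1, alpha_3, alpha_5, alpha_7} form a chain of 4 nodes with single edges (A_4), and {alpha_2, alpha_4, alpha_6, alpha_8, alpha_9} form a chain of 5 nodes with a double edge at one end; the terminal node there is the unique long simple root (C_5). A semisimple Lie algebra decomposes uniquely as the direct sum of simple ideals, one per connected component of its Dynkin diagram, so g ≅ A_4 ⊕ C_5 (dimension 24 + 55 = 79).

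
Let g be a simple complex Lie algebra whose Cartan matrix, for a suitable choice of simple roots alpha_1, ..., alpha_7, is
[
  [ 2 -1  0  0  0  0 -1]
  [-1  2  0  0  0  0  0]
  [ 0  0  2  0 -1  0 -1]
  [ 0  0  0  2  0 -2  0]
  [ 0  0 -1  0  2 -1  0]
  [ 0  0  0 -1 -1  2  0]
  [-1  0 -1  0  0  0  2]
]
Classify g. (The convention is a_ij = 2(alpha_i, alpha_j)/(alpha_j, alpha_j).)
C_7 (sp(14))

The matrix has rank 7 with 2's on the diagonal. Reading the off-diagonal entries as Dynkin edges (a single edge where a_ij = a_ji = -1; a double or triple edge where a_ij * a_ji = 2 or 3), the diagram is a chain of 7 nodes with a double edge at one end; the terminal node there is the unique long simple root (C_7). One simple-root ordering that puts it in standard form is (alpha_2, alpha_1, alpha_7, alpha_3, alpha_5, alpha_6, alpha_4). So the algebra is type C_7, i.e. sp(14).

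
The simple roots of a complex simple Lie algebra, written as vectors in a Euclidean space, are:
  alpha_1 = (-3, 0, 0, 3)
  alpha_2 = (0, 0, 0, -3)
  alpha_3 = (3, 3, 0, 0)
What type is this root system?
Compute the Cartan integers a_ij = 2(alpha_i, alpha_j)/(alpha_j, alpha_j); the resulting 3x3 Cartan matrix is
[[2, -2, -1], [-1, 2, 0], [-1, 0, 2]].
The roots have two lengths (squared-length ratio 2:1); the short ones are alpha_{2}. The associated Dynkin diagram is a chain of 3 nodes with a double edge at one end; the terminal node there is the unique short simple root (B_3), so the type is B_3 (the algebra so(7)).

B_3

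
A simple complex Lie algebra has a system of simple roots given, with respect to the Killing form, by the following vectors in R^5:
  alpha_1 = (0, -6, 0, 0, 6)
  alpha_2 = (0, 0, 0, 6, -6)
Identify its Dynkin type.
type A_2

Compute the Cartan integers a_ij = 2(alpha_i, alpha_j)/(alpha_j, alpha_j); the resulting 2x2 Cartan matrix is
[[2, -1], [-1, 2]].
All simple roots have the same length, so the diagram is simply laced. The associated Dynkin diagram is a chain of 2 nodes with single edges (A_2), so the type is A_2 (the algebra sl(3)).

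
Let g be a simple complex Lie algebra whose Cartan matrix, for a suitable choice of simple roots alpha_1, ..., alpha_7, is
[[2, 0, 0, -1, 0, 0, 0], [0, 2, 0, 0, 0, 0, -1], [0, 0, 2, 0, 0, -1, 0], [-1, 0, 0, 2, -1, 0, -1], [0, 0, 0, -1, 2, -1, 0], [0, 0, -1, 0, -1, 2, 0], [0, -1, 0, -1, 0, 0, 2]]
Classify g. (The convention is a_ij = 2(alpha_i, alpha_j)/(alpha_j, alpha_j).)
E_7

The matrix has rank 7 with 2's on the diagonal. Reading the off-diagonal entries as Dynkin edges (a single edge where a_ij = a_ji = -1; a double or triple edge where a_ij * a_ji = 2 or 3), the diagram is a chain of 6 nodes with one extra node attached to the third node from one end (E_7). One simple-root ordering that puts it in standard form is (alpha_2, alpha_1, alpha_7, alpha_4, alpha_5, alpha_6, alpha_3). So the algebra is type E_7.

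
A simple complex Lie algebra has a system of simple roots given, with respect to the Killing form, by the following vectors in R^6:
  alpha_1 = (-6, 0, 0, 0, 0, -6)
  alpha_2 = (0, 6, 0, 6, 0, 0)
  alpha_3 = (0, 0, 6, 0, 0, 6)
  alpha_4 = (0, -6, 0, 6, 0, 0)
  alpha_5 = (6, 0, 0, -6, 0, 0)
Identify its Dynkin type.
Compute the Cartan integers a_ij = 2(alpha_i, alpha_j)/(alpha_j, alpha_j); the resulting 5x5 Cartan matrix is
[[2, 0, -1, 0, -1], [0, 2, 0, 0, -1], [-1, 0, 2, 0, 0], [0, 0, 0, 2, -1], [-1, -1, 0, -1, 2]].
All simple roots have the same length, so the diagram is simply laced. The associated Dynkin diagram is a chain of 3 nodes with a fork of two nodes at one end (D_5), so the type is D_5 (the algebra so(10)).

D5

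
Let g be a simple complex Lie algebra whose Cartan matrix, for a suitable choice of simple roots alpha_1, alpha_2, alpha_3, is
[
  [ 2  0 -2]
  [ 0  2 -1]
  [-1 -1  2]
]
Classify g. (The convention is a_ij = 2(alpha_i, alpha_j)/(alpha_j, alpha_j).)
The matrix has rank 3 with 2's on the diagonal. Reading the off-diagonal entries as Dynkin edges (a single edge where a_ij = a_ji = -1; a double or triple edge where a_ij * a_ji = 2 or 3), the diagram is a chain of 3 nodes with a double edge at one end; the terminal node there is the unique long simple root (C_3). One simple-root ordering that puts it in standard form is (alpha_2, alpha_3, alpha_1). So the algebra is type C_3, i.e. sp(6).

C3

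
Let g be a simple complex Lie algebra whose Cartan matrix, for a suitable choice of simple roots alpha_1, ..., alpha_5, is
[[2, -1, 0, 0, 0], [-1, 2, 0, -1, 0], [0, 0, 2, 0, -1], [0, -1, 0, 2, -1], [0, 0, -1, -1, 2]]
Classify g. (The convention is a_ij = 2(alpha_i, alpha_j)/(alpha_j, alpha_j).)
The matrix has rank 5 with 2's on the diagonal. Reading the off-diagonal entries as Dynkin edges (a single edge where a_ij = a_ji = -1; a double or triple edge where a_ij * a_ji = 2 or 3), the diagram is a chain of 5 nodes with single edges (A_5). One simple-root ordering that puts it in standard form is (alpha_1, alpha_2, alpha_4, alpha_5, alpha_3). So the algebra is type A_5, i.e. sl(6).

A_5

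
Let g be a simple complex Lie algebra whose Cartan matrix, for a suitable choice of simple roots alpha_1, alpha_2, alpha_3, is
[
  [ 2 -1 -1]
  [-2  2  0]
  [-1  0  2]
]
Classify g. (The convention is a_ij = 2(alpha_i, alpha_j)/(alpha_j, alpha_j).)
C3

The matrix has rank 3 with 2's on the diagonal. Reading the off-diagonal entries as Dynkin edges (a single edge where a_ij = a_ji = -1; a double or triple edge where a_ij * a_ji = 2 or 3), the diagram is a chain of 3 nodes with a double edge at one end; the terminal node there is the unique long simple root (C_3). One simple-root ordering that puts it in standard form is (alpha_3, alpha_1, alpha_2). So the algebra is type C_3, i.e. sp(6).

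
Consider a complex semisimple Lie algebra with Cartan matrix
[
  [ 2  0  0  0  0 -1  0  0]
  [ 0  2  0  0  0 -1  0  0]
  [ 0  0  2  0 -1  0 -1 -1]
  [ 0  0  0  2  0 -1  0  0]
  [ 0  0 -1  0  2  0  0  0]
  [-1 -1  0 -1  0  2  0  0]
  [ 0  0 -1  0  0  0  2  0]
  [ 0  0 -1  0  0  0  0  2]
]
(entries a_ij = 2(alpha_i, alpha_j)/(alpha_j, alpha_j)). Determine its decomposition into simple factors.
type D_4 ⊕ type D_4

The diagram associated to this matrix has two connected components: the simple roots {alpha_3, alpha_5, alpha_7, alpha_8} form a chain of 2 nodes with a fork of two nodes at one end (D_4), and {alpha_1, alpha_2, alpha_4, alpha_6} form a chain of 2 nodes with a fork of two nodes at one end (D_4). A semisimple Lie algebra decomposes uniquely as the direct sum of simple ideals, one per connected component of its Dynkin diagram, so g ≅ D_4 ⊕ D_4 (dimension 28 + 28 = 56).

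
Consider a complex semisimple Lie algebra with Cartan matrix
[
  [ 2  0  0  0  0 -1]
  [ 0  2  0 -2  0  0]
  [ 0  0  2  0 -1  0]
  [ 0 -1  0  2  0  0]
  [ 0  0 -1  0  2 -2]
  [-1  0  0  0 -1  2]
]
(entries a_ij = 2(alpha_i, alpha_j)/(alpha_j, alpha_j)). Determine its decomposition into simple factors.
The diagram associated to this matrix has two connected components: the simple roots {alpha_2, alpha_4} form a chain of 2 nodes with a double edge at one end; the terminal node there is the unique short simple root (B_2), and {alpha_1, alpha_3, alpha_5, alpha_6} form a chain of 4 nodes with a double edge between the middle two (F_4). A semisimple Lie algebra decomposes uniquely as the direct sum of simple ideals, one per connected component of its Dynkin diagram, so g ≅ B_2 ⊕ F_4 (dimension 10 + 52 = 62).

B2 ⊕ F4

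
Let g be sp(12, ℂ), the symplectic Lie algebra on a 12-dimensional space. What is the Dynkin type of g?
type C_6

This is sp(12), which has dimension 12(12+1)/2 = 78 and rank 12/2 = 6. In the classification of classical Lie algebras, the symplectic algebra sp(2n) has type C_n; here n = 6, so the Dynkin diagram is a chain of 6 nodes with a double edge at one end; the terminal node there is the unique long simple root (C_6). Hence the type is C_6.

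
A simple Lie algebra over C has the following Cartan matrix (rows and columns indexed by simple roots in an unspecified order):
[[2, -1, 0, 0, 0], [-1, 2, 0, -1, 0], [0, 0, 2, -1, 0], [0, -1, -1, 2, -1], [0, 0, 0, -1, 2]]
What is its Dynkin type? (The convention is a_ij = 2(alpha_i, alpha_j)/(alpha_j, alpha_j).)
D_5

The matrix has rank 5 with 2's on the diagonal. Reading the off-diagonal entries as Dynkin edges (a single edge where a_ij = a_ji = -1; a double or triple edge where a_ij * a_ji = 2 or 3), the diagram is a chain of 3 nodes with a fork of two nodes at one end (D_5). One simple-root ordering that puts it in standard form is (alpha_1, alpha_2, alpha_4, alpha_5, alpha_3). So the algebra is type D_5, i.e. so(10).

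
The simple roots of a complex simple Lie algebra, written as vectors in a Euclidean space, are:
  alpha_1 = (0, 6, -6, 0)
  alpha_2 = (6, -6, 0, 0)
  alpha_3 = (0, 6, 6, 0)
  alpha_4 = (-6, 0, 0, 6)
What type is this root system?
Compute the Cartan integers a_ij = 2(alpha_i, alpha_j)/(alpha_j, alpha_j); the resulting 4x4 Cartan matrix is
[[2, -1, 0, 0], [-1, 2, -1, -1], [0, -1, 2, 0], [0, -1, 0, 2]].
All simple roots have the same length, so the diagram is simply laced. The associated Dynkin diagram is a chain of 2 nodes with a fork of two nodes at one end (D_4), so the type is D_4 (the algebra so(8)).

type D_4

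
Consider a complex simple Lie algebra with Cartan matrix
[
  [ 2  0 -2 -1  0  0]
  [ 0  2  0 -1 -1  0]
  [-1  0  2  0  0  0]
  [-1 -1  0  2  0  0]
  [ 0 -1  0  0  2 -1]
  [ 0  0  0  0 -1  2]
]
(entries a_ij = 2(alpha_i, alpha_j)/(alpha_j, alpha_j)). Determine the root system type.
The matrix has rank 6 with 2's on the diagonal. Reading the off-diagonal entries as Dynkin edges (a single edge where a_ij = a_ji = -1; a double or triple edge where a_ij * a_ji = 2 or 3), the diagram is a chain of 6 nodes with a double edge at one end; the terminal node there is the unique short simple root (B_6). One simple-root ordering that puts it in standard form is (alpha_6, alpha_5, alpha_2, alpha_4, alpha_1, alpha_3). So the algebra is type B_6, i.e. so(13).

B_6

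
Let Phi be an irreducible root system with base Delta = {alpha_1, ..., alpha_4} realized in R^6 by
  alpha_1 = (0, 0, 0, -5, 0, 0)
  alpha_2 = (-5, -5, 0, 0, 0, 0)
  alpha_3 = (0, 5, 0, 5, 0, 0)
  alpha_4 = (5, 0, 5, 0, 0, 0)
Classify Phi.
B4

Compute the Cartan integers a_ij = 2(alpha_i, alpha_j)/(alpha_j, alpha_j); the resulting 4x4 Cartan matrix is
[[2, 0, -1, 0], [0, 2, -1, -1], [-2, -1, 2, 0], [0, -1, 0, 2]].
The roots have two lengths (squared-length ratio 2:1); the short ones are alpha_{1}. The associated Dynkin diagram is a chain of 4 nodes with a double edge at one end; the terminal node there is the unique short simple root (B_4), so the type is B_4 (the algebra so(9)).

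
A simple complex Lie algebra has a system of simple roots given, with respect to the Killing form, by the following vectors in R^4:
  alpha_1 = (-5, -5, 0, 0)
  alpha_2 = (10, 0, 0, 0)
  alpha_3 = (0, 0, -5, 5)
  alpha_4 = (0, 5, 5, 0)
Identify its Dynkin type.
C_4

Compute the Cartan integers a_ij = 2(alpha_i, alpha_j)/(alpha_j, alpha_j); the resulting 4x4 Cartan matrix is
[[2, -1, 0, -1], [-2, 2, 0, 0], [0, 0, 2, -1], [-1, 0, -1, 2]].
The roots have two lengths (squared-length ratio 2:1); the short ones are alpha_{1,3,4}. The associated Dynkin diagram is a chain of 4 nodes with a double edge at one end; the terminal node there is the unique long simple root (C_4), so the type is C_4 (the algebra sp(8)).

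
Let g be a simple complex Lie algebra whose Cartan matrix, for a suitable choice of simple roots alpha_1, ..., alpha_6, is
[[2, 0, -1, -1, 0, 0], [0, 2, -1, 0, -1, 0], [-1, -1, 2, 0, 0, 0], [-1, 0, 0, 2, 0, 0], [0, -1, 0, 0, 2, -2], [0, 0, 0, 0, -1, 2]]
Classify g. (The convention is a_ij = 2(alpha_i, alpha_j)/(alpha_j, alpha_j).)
The matrix has rank 6 with 2's on the diagonal. Reading the off-diagonal entries as Dynkin edges (a single edge where a_ij = a_ji = -1; a double or triple edge where a_ij * a_ji = 2 or 3), the diagram is a chain of 6 nodes with a double edge at one end; the terminal node there is the unique short simple root (B_6). One simple-root ordering that puts it in standard form is (alpha_4, alpha_1, alpha_3, alpha_2, alpha_5, alpha_6). So the algebra is type B_6, i.e. so(13).

B6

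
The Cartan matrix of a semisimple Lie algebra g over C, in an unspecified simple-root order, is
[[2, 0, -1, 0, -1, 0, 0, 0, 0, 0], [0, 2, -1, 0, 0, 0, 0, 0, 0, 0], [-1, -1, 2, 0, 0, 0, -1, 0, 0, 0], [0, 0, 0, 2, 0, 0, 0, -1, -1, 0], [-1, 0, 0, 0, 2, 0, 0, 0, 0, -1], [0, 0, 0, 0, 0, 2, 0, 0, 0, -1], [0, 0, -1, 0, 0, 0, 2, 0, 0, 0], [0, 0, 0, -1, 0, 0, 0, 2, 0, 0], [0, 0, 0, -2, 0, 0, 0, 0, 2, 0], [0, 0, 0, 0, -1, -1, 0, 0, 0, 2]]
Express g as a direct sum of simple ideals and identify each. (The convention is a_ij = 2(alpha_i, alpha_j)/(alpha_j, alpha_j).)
C_3 + D_7

The diagram associated to this matrix has two connected components: the simple roots {alpha_4, alpha_8, alpha_9} form a chain of 3 nodes with a double edge at one end; the terminal node there is the unique long simple root (C_3), and {alpha_1, alpha_2, alpha_3, alpha_5, alpha_6, alpha_7, alpha_10} form a chain of 5 nodes with a fork of two nodes at one end (D_7). A semisimple Lie algebra decomposes uniquely as the direct sum of simple ideals, one per connected component of its Dynkin diagram, so g ≅ C_3 ⊕ D_7 (dimension 21 + 91 = 112).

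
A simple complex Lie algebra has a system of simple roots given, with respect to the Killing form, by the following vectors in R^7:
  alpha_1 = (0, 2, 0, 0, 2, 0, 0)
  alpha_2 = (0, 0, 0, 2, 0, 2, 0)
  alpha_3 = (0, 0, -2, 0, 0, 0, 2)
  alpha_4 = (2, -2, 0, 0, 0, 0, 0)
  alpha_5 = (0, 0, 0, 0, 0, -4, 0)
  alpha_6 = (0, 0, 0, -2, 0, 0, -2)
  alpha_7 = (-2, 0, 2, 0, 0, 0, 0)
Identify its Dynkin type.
C_7 (sp(14))

Compute the Cartan integers a_ij = 2(alpha_i, alpha_j)/(alpha_j, alpha_j); the resulting 7x7 Cartan matrix is
[[2, 0, 0, -1, 0, 0, 0], [0, 2, 0, 0, -1, -1, 0], [0, 0, 2, 0, 0, -1, -1], [-1, 0, 0, 2, 0, 0, -1], [0, -2, 0, 0, 2, 0, 0], [0, -1, -1, 0, 0, 2, 0], [0, 0, -1, -1, 0, 0, 2]].
The roots have two lengths (squared-length ratio 2:1); the short ones are alpha_{1,2,3,4,6,7}. The associated Dynkin diagram is a chain of 7 nodes with a double edge at one end; the terminal node there is the unique long simple root (C_7), so the type is C_7 (the algebra sp(14)).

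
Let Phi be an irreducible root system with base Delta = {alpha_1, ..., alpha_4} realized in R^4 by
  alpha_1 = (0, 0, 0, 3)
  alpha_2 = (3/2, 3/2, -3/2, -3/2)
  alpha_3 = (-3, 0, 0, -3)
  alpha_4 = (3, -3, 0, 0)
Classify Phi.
Compute the Cartan integers a_ij = 2(alpha_i, alpha_j)/(alpha_j, alpha_j); the resulting 4x4 Cartan matrix is
[[2, -1, -1, 0], [-1, 2, 0, 0], [-2, 0, 2, -1], [0, 0, -1, 2]].
The roots have two lengths (squared-length ratio 2:1); the short ones are alpha_{1,2}. The associated Dynkin diagram is a chain of 4 nodes with a double edge between the middle two (F_4), so the type is F_4.

type F_4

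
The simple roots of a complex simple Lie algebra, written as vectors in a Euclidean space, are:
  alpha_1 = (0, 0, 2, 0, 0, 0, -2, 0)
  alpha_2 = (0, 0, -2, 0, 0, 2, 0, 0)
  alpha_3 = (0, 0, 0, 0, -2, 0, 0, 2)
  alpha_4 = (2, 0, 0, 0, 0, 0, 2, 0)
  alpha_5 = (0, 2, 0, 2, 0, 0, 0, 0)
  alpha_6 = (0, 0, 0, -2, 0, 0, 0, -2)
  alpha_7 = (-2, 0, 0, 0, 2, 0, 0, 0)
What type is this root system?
Compute the Cartan integers a_ij = 2(alpha_i, alpha_j)/(alpha_j, alpha_j); the resulting 7x7 Cartan matrix is
[[2, -1, 0, -1, 0, 0, 0], [-1, 2, 0, 0, 0, 0, 0], [0, 0, 2, 0, 0, -1, -1], [-1, 0, 0, 2, 0, 0, -1], [0, 0, 0, 0, 2, -1, 0], [0, 0, -1, 0, -1, 2, 0], [0, 0, -1, -1, 0, 0, 2]].
All simple roots have the same length, so the diagram is simply laced. The associated Dynkin diagram is a chain of 7 nodes with single edges (A_7), so the type is A_7 (the algebra sl(8)).

type A_7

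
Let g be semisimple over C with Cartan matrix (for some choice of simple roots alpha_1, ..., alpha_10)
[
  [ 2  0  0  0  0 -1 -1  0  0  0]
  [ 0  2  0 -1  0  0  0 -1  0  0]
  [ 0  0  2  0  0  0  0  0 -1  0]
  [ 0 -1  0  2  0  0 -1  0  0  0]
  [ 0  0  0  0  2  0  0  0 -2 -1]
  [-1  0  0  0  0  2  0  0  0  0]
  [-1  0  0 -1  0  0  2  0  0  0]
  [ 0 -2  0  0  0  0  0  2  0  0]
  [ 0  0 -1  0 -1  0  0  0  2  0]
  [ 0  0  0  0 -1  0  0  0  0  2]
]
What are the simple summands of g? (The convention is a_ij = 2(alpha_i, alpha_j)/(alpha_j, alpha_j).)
C6 ⊕ F4

The diagram associated to this matrix has two connected components: the simple roots {alpha_1, alpha_2, alpha_4, alpha_6, alpha_7, alpha_8} form a chain of 6 nodes with a double edge at one end; the terminal node there is the unique long simple root (C_6), and {alpha_3, alpha_5, alpha_9, alpha_10} form a chain of 4 nodes with a double edge between the middle two (F_4). A semisimple Lie algebra decomposes uniquely as the direct sum of simple ideals, one per connected component of its Dynkin diagram, so g ≅ C_6 ⊕ F_4 (dimension 78 + 52 = 130).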